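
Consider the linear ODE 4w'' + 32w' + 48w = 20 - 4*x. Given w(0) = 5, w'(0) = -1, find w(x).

w = 17/36 - 293*exp(-6*x)/144 - x/12 + 105*exp(-2*x)/16

Divide through by 4: w'' + 8w' + 12w = 5 - x.
Characteristic equation r² + 8r + 12 = 0 factors as (r + 2)(r + 6) = 0, so r = -2, -6.
Hence w_h = C1*exp(-2*x) + C2*exp(-6*x).
For the particular solution try w_p = A0 + A1*x. Substituting and matching coefficients of each power of x gives A0 = 17/36, A1 = -1/12, so w_p = 17/36 - x/12.
General solution: w = 17/36 - x/12 + C1*exp(-2*x) + C2*exp(-6*x).
Apply the initial conditions: w(0) = 17/36 + C1 + C2 = 5 and w'(0) = -1/12 - 6*C2 - 2*C1 = -1. Solving gives C1 = 105/16, C2 = -293/144.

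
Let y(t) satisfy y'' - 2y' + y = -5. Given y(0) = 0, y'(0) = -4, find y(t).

y = -5 + 5*exp(t) - 9*t*exp(t)

Characteristic equation r² - 2r + 1 = 0 has discriminant (-2)² - 4·(1) = 0, so r = 1 is a repeated root.
Hence y_h = (C1 + C2*t)*exp(t).
For the particular solution try y_p = A0. Substituting and matching coefficients of each power of t gives A0 = -5, so y_p = -5.
General solution: y = -5 + C1*exp(t) + C2*t*exp(t).
Apply the initial conditions: y(0) = -5 + C1 = 0 and y'(0) = C1 + C2 = -4. Solving gives C1 = 5, C2 = -9.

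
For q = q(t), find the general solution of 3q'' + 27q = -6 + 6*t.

Divide through by 3: q'' + 9q = -2 + 2*t.
Characteristic equation r² + 9 = 0 has discriminant (0)² - 4·(9) = -36 < 0, so r = ± 3i.
Hence q_h = C1*cos(3*t) + C2*sin(3*t).
For the particular solution try q_p = A0 + A1*t. Substituting and matching coefficients of each power of t gives A0 = -2/9, A1 = 2/9, so q_p = -2/9 + 2*t/9.

q = -2/9 + 2*t/9 + C1*cos(3*t) + C2*sin(3*t)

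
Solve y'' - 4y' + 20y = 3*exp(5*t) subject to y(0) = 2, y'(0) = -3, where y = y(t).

y = 3*exp(5*t)/25 - 46*exp(2*t)*sin(4*t)/25 + 47*cos(4*t)*exp(2*t)/25

Characteristic equation r² - 4r + 20 = 0 has discriminant (-4)² - 4·(20) = -64 < 0, so r = 2 ± 4i.
Hence y_h = C1*cos(4*t)*exp(2*t) + C2*exp(2*t)*sin(4*t).
Try y_p = A*exp(5*t). Substituting into the equation and dividing by exp(5*t) gives A = 3/25, so y_p = 3*exp(5*t)/25.
General solution: y = 3*exp(5*t)/25 + C1*cos(4*t)*exp(2*t) + C2*exp(2*t)*sin(4*t).
Apply the initial conditions: y(0) = 3/25 + C1 = 2 and y'(0) = 3/5 + 2*C1 + 4*C2 = -3. Solving gives C1 = 47/25, C2 = -46/25.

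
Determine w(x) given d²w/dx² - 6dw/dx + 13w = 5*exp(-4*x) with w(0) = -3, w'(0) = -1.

w = 5*exp(-4*x)/53 - 164*cos(2*x)*exp(3*x)/53 + 459*exp(3*x)*sin(2*x)/106

Characteristic equation r² - 6r + 13 = 0 has discriminant (-6)² - 4·(13) = -16 < 0, so r = 3 ± 2i.
Hence w_h = C1*cos(2*x)*exp(3*x) + C2*exp(3*x)*sin(2*x).
Try w_p = A*exp(-4*x). Substituting into the equation and dividing by exp(-4*x) gives A = 5/53, so w_p = 5*exp(-4*x)/53.
General solution: w = 5*exp(-4*x)/53 + C1*cos(2*x)*exp(3*x) + C2*exp(3*x)*sin(2*x).
Apply the initial conditions: w(0) = 5/53 + C1 = -3 and w'(0) = -20/53 + 2*C2 + 3*C1 = -1. Solving gives C1 = -164/53, C2 = 459/106.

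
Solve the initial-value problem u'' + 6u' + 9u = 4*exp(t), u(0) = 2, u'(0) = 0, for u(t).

u = exp(t)/4 + 7*exp(-3*t)/4 + 5*t*exp(-3*t)

Characteristic equation r² + 6r + 9 = 0 has discriminant (6)² - 4·(9) = 0, so r = -3 is a repeated root.
Hence u_h = (C1 + C2*t)*exp(-3*t).
Try u_p = A*exp(t). Substituting into the equation and dividing by exp(t) gives A = 1/4, so u_p = exp(t)/4.
General solution: u = exp(t)/4 + C1*exp(-3*t) + C2*t*exp(-3*t).
Apply the initial conditions: u(0) = 1/4 + C1 = 2 and u'(0) = 1/4 + C2 - 3*C1 = 0. Solving gives C1 = 7/4, C2 = 5.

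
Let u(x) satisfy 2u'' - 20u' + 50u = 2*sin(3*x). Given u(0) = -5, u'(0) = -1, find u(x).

u = -2905*exp(5*x)/578 + 4*sin(3*x)/289 + 15*cos(3*x)/578 + 819*x*exp(5*x)/34

Divide through by 2: u'' - 10u' + 25u = sin(3*x).
Characteristic equation r² - 10r + 25 = 0 has discriminant (-10)² - 4·(25) = 0, so r = 5 is a repeated root.
Hence u_h = (C1 + C2*x)*exp(5*x).
Try u_p = A*cos(3*x) + B*sin(3*x). Substituting and equating the coefficients of cos(3x) and sin(3x) gives A = 15/578, B = 4/289, so u_p = 4*sin(3*x)/289 + 15*cos(3*x)/578.
General solution: u = 4*sin(3*x)/289 + 15*cos(3*x)/578 + C1*exp(5*x) + C2*x*exp(5*x).
Apply the initial conditions: u(0) = 15/578 + C1 = -5 and u'(0) = 12/289 + C2 + 5*C1 = -1. Solving gives C1 = -2905/578, C2 = 819/34.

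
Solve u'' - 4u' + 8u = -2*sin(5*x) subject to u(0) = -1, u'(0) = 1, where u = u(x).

u = -40*cos(5*x)/689 + 34*sin(5*x)/689 - 649*cos(2*x)*exp(2*x)/689 + 1817*exp(2*x)*sin(2*x)/1378

Characteristic equation r² - 4r + 8 = 0 has discriminant (-4)² - 4·(8) = -16 < 0, so r = 2 ± 2i.
Hence u_h = C1*cos(2*x)*exp(2*x) + C2*exp(2*x)*sin(2*x).
Try u_p = A*cos(5*x) + B*sin(5*x). Substituting and equating the coefficients of cos(5x) and sin(5x) gives A = -40/689, B = 34/689, so u_p = -40*cos(5*x)/689 + 34*sin(5*x)/689.
General solution: u = -40*cos(5*x)/689 + 34*sin(5*x)/689 + C1*cos(2*x)*exp(2*x) + C2*exp(2*x)*sin(2*x).
Apply the initial conditions: u(0) = -40/689 + C1 = -1 and u'(0) = 170/689 + 2*C1 + 2*C2 = 1. Solving gives C1 = -649/689, C2 = 1817/1378.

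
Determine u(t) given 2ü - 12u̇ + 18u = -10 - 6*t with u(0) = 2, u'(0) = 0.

u = -7/9 - t/3 + 25*exp(3*t)/9 - 8*t*exp(3*t)

Divide through by 2: u'' - 6u' + 9u = -5 - 3*t.
Characteristic equation r² - 6r + 9 = 0 has discriminant (-6)² - 4·(9) = 0, so r = 3 is a repeated root.
Hence u_h = (C1 + C2*t)*exp(3*t).
For the particular solution try u_p = A0 + A1*t. Substituting and matching coefficients of each power of t gives A0 = -7/9, A1 = -1/3, so u_p = -7/9 - t/3.
General solution: u = -7/9 - t/3 + C1*exp(3*t) + C2*t*exp(3*t).
Apply the initial conditions: u(0) = -7/9 + C1 = 2 and u'(0) = -1/3 + C2 + 3*C1 = 0. Solving gives C1 = 25/9, C2 = -8.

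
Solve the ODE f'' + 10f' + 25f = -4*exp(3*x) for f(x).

Characteristic equation r² + 10r + 25 = 0 has discriminant (10)² - 4·(25) = 0, so r = -5 is a repeated root.
Hence f_h = (C1 + C2*x)*exp(-5*x).
Try f_p = A*exp(3*x). Substituting into the equation and dividing by exp(3*x) gives A = -1/16, so f_p = -exp(3*x)/16.

f = -exp(3*x)/16 + C1*exp(-5*x) + C2*x*exp(-5*x)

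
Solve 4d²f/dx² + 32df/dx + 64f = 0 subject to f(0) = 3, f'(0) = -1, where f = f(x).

f = 3*exp(-4*x) + 11*x*exp(-4*x)

Divide through by 4: f'' + 8f' + 16f = 0.
Characteristic equation r² + 8r + 16 = 0 has discriminant (8)² - 4·(16) = 0, so r = -4 is a repeated root.
Hence f_h = (C1 + C2*x)*exp(-4*x).
Apply the initial conditions: f(0) = C1 = 3 and f'(0) = C2 - 4*C1 = -1. Solving gives C1 = 3, C2 = 11.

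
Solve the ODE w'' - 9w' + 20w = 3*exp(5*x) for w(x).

w = C1*exp(5*x) + C2*exp(4*x) + 3*x*exp(5*x)

Characteristic equation r² - 9r + 20 = 0 factors as (r - 5)(r - 4) = 0, so r = 5, 4.
Hence w_h = C1*exp(5*x) + C2*exp(4*x).
Since exp(5*x) solves the homogeneous equation (r = 5 is a root of multiplicity 1), multiply the trial by x. Try w_p = A*x*exp(5*x). Substituting into the equation and dividing by exp(5*x) gives A = 3, so w_p = 3*x*exp(5*x).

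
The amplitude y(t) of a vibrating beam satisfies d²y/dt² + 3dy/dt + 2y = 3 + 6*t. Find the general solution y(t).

y = -3 + 3*t + C1*exp(-t) + C2*exp(-2*t)

Characteristic equation r² + 3r + 2 = 0 factors as (r + 1)(r + 2) = 0, so r = -1, -2.
Hence y_h = C1*exp(-t) + C2*exp(-2*t).
For the particular solution try y_p = A0 + A1*t. Substituting and matching coefficients of each power of t gives A0 = -3, A1 = 3, so y_p = -3 + 3*t.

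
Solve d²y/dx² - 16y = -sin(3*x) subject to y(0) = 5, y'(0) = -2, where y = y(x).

y = sin(3*x)/25 + 447*exp(4*x)/200 + 553*exp(-4*x)/200

Characteristic equation r² - 16 = 0 factors as (r + 4)(r - 4) = 0, so r = -4, 4.
Hence y_h = C1*exp(-4*x) + C2*exp(4*x).
Try y_p = A*cos(3*x) + B*sin(3*x). Substituting and equating the coefficients of cos(3x) and sin(3x) gives A = 0, B = 1/25, so y_p = sin(3*x)/25.
General solution: y = sin(3*x)/25 + C1*exp(-4*x) + C2*exp(4*x).
Apply the initial conditions: y(0) = C1 + C2 = 5 and y'(0) = 3/25 - 4*C1 + 4*C2 = -2. Solving gives C1 = 553/200, C2 = 447/200.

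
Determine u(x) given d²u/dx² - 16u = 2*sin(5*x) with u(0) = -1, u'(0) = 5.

u = -379*exp(-4*x)/328 - 2*sin(5*x)/41 + 51*exp(4*x)/328

Characteristic equation r² - 16 = 0 factors as (r + 4)(r - 4) = 0, so r = -4, 4.
Hence u_h = C1*exp(-4*x) + C2*exp(4*x).
Try u_p = A*cos(5*x) + B*sin(5*x). Substituting and equating the coefficients of cos(5x) and sin(5x) gives A = 0, B = -2/41, so u_p = -2*sin(5*x)/41.
General solution: u = -2*sin(5*x)/41 + C1*exp(-4*x) + C2*exp(4*x).
Apply the initial conditions: u(0) = C1 + C2 = -1 and u'(0) = -10/41 - 4*C1 + 4*C2 = 5. Solving gives C1 = -379/328, C2 = 51/328.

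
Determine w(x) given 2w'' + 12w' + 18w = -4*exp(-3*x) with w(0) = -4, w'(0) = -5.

w = -4*exp(-3*x) - x**2*exp(-3*x) - 17*x*exp(-3*x)

Divide through by 2: w'' + 6w' + 9w = -2*exp(-3*x).
Characteristic equation r² + 6r + 9 = 0 has discriminant (6)² - 4·(9) = 0, so r = -3 is a repeated root.
Hence w_h = (C1 + C2*x)*exp(-3*x).
Since exp(-3*x) solves the homogeneous equation (r = -3 is a root of multiplicity 2), multiply the trial by x^2. Try w_p = A*x^2*exp(-3*x). Substituting into the equation and dividing by exp(-3*x) gives A = -1, so w_p = -x^2*exp(-3*x).
General solution: w = C1*exp(-3*x) - x^2*exp(-3*x) + C2*x*exp(-3*x).
Apply the initial conditions: w(0) = C1 = -4 and w'(0) = C2 - 3*C1 = -5. Solving gives C1 = -4, C2 = -17.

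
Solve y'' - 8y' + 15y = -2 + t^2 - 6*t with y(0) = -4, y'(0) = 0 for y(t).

Characteristic equation r² - 8r + 15 = 0 factors as (r - 3)(r - 5) = 0, so r = 3, 5.
Hence y_h = C1*exp(3*t) + C2*exp(5*t).
For the particular solution try y_p = A0 + A1*t + A2*t^2. Substituting and matching coefficients of each power of t gives A0 = -1072/3375, A1 = -74/225, A2 = 1/15, so y_p = -1072/3375 - 74*t/225 + t^2/15.
General solution: y = -1072/3375 - 74*t/225 + t^2/15 + C1*exp(3*t) + C2*exp(5*t).
Apply the initial conditions: y(0) = -1072/3375 + C1 + C2 = -4 and y'(0) = -74/225 + 3*C1 + 5*C2 = 0. Solving gives C1 = -253/27, C2 = 711/125.

y = -1072/3375 - 253*exp(3*t)/27 - 74*t/225 + t**2/15 + 711*exp(5*t)/125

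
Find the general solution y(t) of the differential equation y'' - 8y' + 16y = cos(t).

Characteristic equation r² - 8r + 16 = 0 has discriminant (-8)² - 4·(16) = 0, so r = 4 is a repeated root.
Hence y_h = (C1 + C2*t)*exp(4*t).
Try y_p = A*cos(t) + B*sin(t). Substituting and equating the coefficients of cos(t) and sin(t) gives A = 15/289, B = -8/289, so y_p = -8*sin(t)/289 + 15*cos(t)/289.

y = -8*sin(t)/289 + 15*cos(t)/289 + C1*exp(4*t) + C2*t*exp(4*t)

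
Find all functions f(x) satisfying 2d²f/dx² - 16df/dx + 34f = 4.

Divide through by 2: f'' - 8f' + 17f = 2.
Characteristic equation r² - 8r + 17 = 0 has discriminant (-8)² - 4·(17) = -4 < 0, so r = 4 ± i.
Hence f_h = C1*cos(x)*exp(4*x) + C2*exp(4*x)*sin(x).
For the particular solution try f_p = A0. Substituting and matching coefficients of each power of x gives A0 = 2/17, so f_p = 2/17.

f = 2/17 + C1*cos(x)*exp(4*x) + C2*exp(4*x)*sin(x)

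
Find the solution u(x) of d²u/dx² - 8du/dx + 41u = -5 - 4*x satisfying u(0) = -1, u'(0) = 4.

u = -237/1681 - 4*x/41 - 1444*cos(5*x)*exp(4*x)/1681 + 12664*exp(4*x)*sin(5*x)/8405

Characteristic equation r² - 8r + 41 = 0 has discriminant (-8)² - 4·(41) = -100 < 0, so r = 4 ± 5i.
Hence u_h = C1*cos(5*x)*exp(4*x) + C2*exp(4*x)*sin(5*x).
For the particular solution try u_p = A0 + A1*x. Substituting and matching coefficients of each power of x gives A0 = -237/1681, A1 = -4/41, so u_p = -237/1681 - 4*x/41.
General solution: u = -237/1681 - 4*x/41 + C1*cos(5*x)*exp(4*x) + C2*exp(4*x)*sin(5*x).
Apply the initial conditions: u(0) = -237/1681 + C1 = -1 and u'(0) = -4/41 + 4*C1 + 5*C2 = 4. Solving gives C1 = -1444/1681, C2 = 12664/8405.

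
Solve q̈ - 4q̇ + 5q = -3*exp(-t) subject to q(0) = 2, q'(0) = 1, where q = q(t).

q = -3*exp(-t)/10 - 39*exp(2*t)*sin(t)/10 + 23*cos(t)*exp(2*t)/10

Characteristic equation r² - 4r + 5 = 0 has discriminant (-4)² - 4·(5) = -4 < 0, so r = 2 ± i.
Hence q_h = C1*cos(t)*exp(2*t) + C2*exp(2*t)*sin(t).
Try q_p = A*exp(-t). Substituting into the equation and dividing by exp(-t) gives A = -3/10, so q_p = -3*exp(-t)/10.
General solution: q = -3*exp(-t)/10 + C1*cos(t)*exp(2*t) + C2*exp(2*t)*sin(t).
Apply the initial conditions: q(0) = -3/10 + C1 = 2 and q'(0) = 3/10 + C2 + 2*C1 = 1. Solving gives C1 = 23/10, C2 = -39/10.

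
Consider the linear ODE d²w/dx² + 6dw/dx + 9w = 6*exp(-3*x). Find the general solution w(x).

w = C1*exp(-3*x) + 3*x**2*exp(-3*x) + C2*x*exp(-3*x)

Characteristic equation r² + 6r + 9 = 0 has discriminant (6)² - 4·(9) = 0, so r = -3 is a repeated root.
Hence w_h = (C1 + C2*x)*exp(-3*x).
Since exp(-3*x) solves the homogeneous equation (r = -3 is a root of multiplicity 2), multiply the trial by x^2. Try w_p = A*x^2*exp(-3*x). Substituting into the equation and dividing by exp(-3*x) gives A = 3, so w_p = 3*x^2*exp(-3*x).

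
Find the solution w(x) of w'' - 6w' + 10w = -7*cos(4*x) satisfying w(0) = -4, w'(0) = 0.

Characteristic equation r² - 6r + 10 = 0 has discriminant (-6)² - 4·(10) = -4 < 0, so r = 3 ± i.
Hence w_h = C1*cos(x)*exp(3*x) + C2*exp(3*x)*sin(x).
Try w_p = A*cos(4*x) + B*sin(4*x). Substituting and equating the coefficients of cos(4x) and sin(4x) gives A = 7/102, B = 14/51, so w_p = 7*cos(4*x)/102 + 14*sin(4*x)/51.
General solution: w = 7*cos(4*x)/102 + 14*sin(4*x)/51 + C1*cos(x)*exp(3*x) + C2*exp(3*x)*sin(x).
Apply the initial conditions: w(0) = 7/102 + C1 = -4 and w'(0) = 56/51 + C2 + 3*C1 = 0. Solving gives C1 = -415/102, C2 = 1133/102.

w = 7*cos(4*x)/102 + 14*sin(4*x)/51 - 415*cos(x)*exp(3*x)/102 + 1133*exp(3*x)*sin(x)/102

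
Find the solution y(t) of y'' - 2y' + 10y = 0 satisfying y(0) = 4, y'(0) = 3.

y = 4*cos(3*t)*exp(t) - exp(t)*sin(3*t)/3

Characteristic equation r² - 2r + 10 = 0 has discriminant (-2)² - 4·(10) = -36 < 0, so r = 1 ± 3i.
Hence y_h = C1*cos(3*t)*exp(t) + C2*exp(t)*sin(3*t).
Apply the initial conditions: y(0) = C1 = 4 and y'(0) = C1 + 3*C2 = 3. Solving gives C1 = 4, C2 = -1/3.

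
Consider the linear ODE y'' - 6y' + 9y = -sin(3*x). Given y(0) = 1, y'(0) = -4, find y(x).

Characteristic equation r² - 6r + 9 = 0 has discriminant (-6)² - 4·(9) = 0, so r = 3 is a repeated root.
Hence y_h = (C1 + C2*x)*exp(3*x).
Try y_p = A*cos(3*x) + B*sin(3*x). Substituting and equating the coefficients of cos(3x) and sin(3x) gives A = -1/18, B = 0, so y_p = -cos(3*x)/18.
General solution: y = -cos(3*x)/18 + C1*exp(3*x) + C2*x*exp(3*x).
Apply the initial conditions: y(0) = -1/18 + C1 = 1 and y'(0) = C2 + 3*C1 = -4. Solving gives C1 = 19/18, C2 = -43/6.

y = -cos(3*x)/18 + 19*exp(3*x)/18 - 43*x*exp(3*x)/6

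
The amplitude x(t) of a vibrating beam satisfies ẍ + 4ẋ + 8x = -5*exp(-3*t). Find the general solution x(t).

x = -exp(-3*t) + C1*cos(2*t)*exp(-2*t) + C2*exp(-2*t)*sin(2*t)

Characteristic equation r² + 4r + 8 = 0 has discriminant (4)² - 4·(8) = -16 < 0, so r = -2 ± 2i.
Hence x_h = C1*cos(2*t)*exp(-2*t) + C2*exp(-2*t)*sin(2*t).
Try x_p = A*exp(-3*t). Substituting into the equation and dividing by exp(-3*t) gives A = -1, so x_p = -exp(-3*t).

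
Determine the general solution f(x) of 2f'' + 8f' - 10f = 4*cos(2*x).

Divide through by 2: f'' + 4f' - 5f = 2*cos(2*x).
Characteristic equation r² + 4r - 5 = 0 factors as (r - 1)(r + 5) = 0, so r = 1, -5.
Hence f_h = C1*exp(x) + C2*exp(-5*x).
Try f_p = A*cos(2*x) + B*sin(2*x). Substituting and equating the coefficients of cos(2x) and sin(2x) gives A = -18/145, B = 16/145, so f_p = -18*cos(2*x)/145 + 16*sin(2*x)/145.

f = -18*cos(2*x)/145 + 16*sin(2*x)/145 + C1*exp(x) + C2*exp(-5*x)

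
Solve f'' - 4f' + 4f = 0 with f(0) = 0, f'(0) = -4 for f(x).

Characteristic equation r² - 4r + 4 = 0 has discriminant (-4)² - 4·(4) = 0, so r = 2 is a repeated root.
Hence f_h = (C1 + C2*x)*exp(2*x).
Apply the initial conditions: f(0) = C1 = 0 and f'(0) = C2 + 2*C1 = -4. Solving gives C1 = 0, C2 = -4.

f = -4*x*exp(2*x)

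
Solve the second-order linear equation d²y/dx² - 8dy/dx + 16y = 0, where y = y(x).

y = C1*exp(4*x) + C2*x*exp(4*x)

Characteristic equation r² - 8r + 16 = 0 has discriminant (-8)² - 4·(16) = 0, so r = 4 is a repeated root.
Hence y_h = (C1 + C2*x)*exp(4*x).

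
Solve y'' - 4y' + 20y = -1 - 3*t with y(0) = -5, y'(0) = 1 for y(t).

Characteristic equation r² - 4r + 20 = 0 has discriminant (-4)² - 4·(20) = -64 < 0, so r = 2 ± 4i.
Hence y_h = C1*cos(4*t)*exp(2*t) + C2*exp(2*t)*sin(4*t).
For the particular solution try y_p = A0 + A1*t. Substituting and matching coefficients of each power of t gives A0 = -2/25, A1 = -3/20, so y_p = -2/25 - 3*t/20.
General solution: y = -2/25 - 3*t/20 + C1*cos(4*t)*exp(2*t) + C2*exp(2*t)*sin(4*t).
Apply the initial conditions: y(0) = -2/25 + C1 = -5 and y'(0) = -3/20 + 2*C1 + 4*C2 = 1. Solving gives C1 = -123/25, C2 = 1099/400.

y = -2/25 - 3*t/20 - 123*cos(4*t)*exp(2*t)/25 + 1099*exp(2*t)*sin(4*t)/400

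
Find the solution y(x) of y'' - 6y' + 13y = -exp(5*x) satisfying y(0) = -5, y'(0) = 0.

Characteristic equation r² - 6r + 13 = 0 has discriminant (-6)² - 4·(13) = -16 < 0, so r = 3 ± 2i.
Hence y_h = C1*cos(2*x)*exp(3*x) + C2*exp(3*x)*sin(2*x).
Try y_p = A*exp(5*x). Substituting into the equation and dividing by exp(5*x) gives A = -1/8, so y_p = -exp(5*x)/8.
General solution: y = -exp(5*x)/8 + C1*cos(2*x)*exp(3*x) + C2*exp(3*x)*sin(2*x).
Apply the initial conditions: y(0) = -1/8 + C1 = -5 and y'(0) = -5/8 + 2*C2 + 3*C1 = 0. Solving gives C1 = -39/8, C2 = 61/8.

y = -exp(5*x)/8 - 39*cos(2*x)*exp(3*x)/8 + 61*exp(3*x)*sin(2*x)/8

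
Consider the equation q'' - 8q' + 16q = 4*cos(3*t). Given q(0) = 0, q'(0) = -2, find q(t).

Characteristic equation r² - 8r + 16 = 0 has discriminant (-8)² - 4·(16) = 0, so r = 4 is a repeated root.
Hence q_h = (C1 + C2*t)*exp(4*t).
Try q_p = A*cos(3*t) + B*sin(3*t). Substituting and equating the coefficients of cos(3t) and sin(3t) gives A = 28/625, B = -96/625, so q_p = -96*sin(3*t)/625 + 28*cos(3*t)/625.
General solution: q = -96*sin(3*t)/625 + 28*cos(3*t)/625 + C1*exp(4*t) + C2*t*exp(4*t).
Apply the initial conditions: q(0) = 28/625 + C1 = 0 and q'(0) = -288/625 + C2 + 4*C1 = -2. Solving gives C1 = -28/625, C2 = -34/25.

q = -96*sin(3*t)/625 - 28*exp(4*t)/625 + 28*cos(3*t)/625 - 34*t*exp(4*t)/25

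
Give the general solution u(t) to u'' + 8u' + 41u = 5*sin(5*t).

u = -25*cos(5*t)/232 + 5*sin(5*t)/116 + C1*cos(5*t)*exp(-4*t) + C2*exp(-4*t)*sin(5*t)

Characteristic equation r² + 8r + 41 = 0 has discriminant (8)² - 4·(41) = -100 < 0, so r = -4 ± 5i.
Hence u_h = C1*cos(5*t)*exp(-4*t) + C2*exp(-4*t)*sin(5*t).
Try u_p = A*cos(5*t) + B*sin(5*t). Substituting and equating the coefficients of cos(5t) and sin(5t) gives A = -25/232, B = 5/116, so u_p = -25*cos(5*t)/232 + 5*sin(5*t)/116.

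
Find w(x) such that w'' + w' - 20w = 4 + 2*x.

Characteristic equation r² + r - 20 = 0 factors as (r - 4)(r + 5) = 0, so r = 4, -5.
Hence w_h = C1*exp(4*x) + C2*exp(-5*x).
For the particular solution try w_p = A0 + A1*x. Substituting and matching coefficients of each power of x gives A0 = -41/200, A1 = -1/10, so w_p = -41/200 - x/10.

w = -41/200 - x/10 + C1*exp(4*x) + C2*exp(-5*x)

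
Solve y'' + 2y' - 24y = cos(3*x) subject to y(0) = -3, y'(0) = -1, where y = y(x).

Characteristic equation r² + 2r - 24 = 0 factors as (r - 4)(r + 6) = 0, so r = 4, -6.
Hence y_h = C1*exp(4*x) + C2*exp(-6*x).
Try y_p = A*cos(3*x) + B*sin(3*x). Substituting and equating the coefficients of cos(3x) and sin(3x) gives A = -11/375, B = 2/375, so y_p = -11*cos(3*x)/375 + 2*sin(3*x)/375.
General solution: y = -11*cos(3*x)/375 + 2*sin(3*x)/375 + C1*exp(4*x) + C2*exp(-6*x).
Apply the initial conditions: y(0) = -11/375 + C1 + C2 = -3 and y'(0) = 2/125 - 6*C2 + 4*C1 = -1. Solving gives C1 = -471/250, C2 = -163/150.

y = -471*exp(4*x)/250 - 163*exp(-6*x)/150 - 11*cos(3*x)/375 + 2*sin(3*x)/375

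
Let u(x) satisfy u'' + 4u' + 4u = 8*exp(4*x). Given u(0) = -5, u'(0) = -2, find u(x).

Characteristic equation r² + 4r + 4 = 0 has discriminant (4)² - 4·(4) = 0, so r = -2 is a repeated root.
Hence u_h = (C1 + C2*x)*exp(-2*x).
Try u_p = A*exp(4*x). Substituting into the equation and dividing by exp(4*x) gives A = 2/9, so u_p = 2*exp(4*x)/9.
General solution: u = 2*exp(4*x)/9 + C1*exp(-2*x) + C2*x*exp(-2*x).
Apply the initial conditions: u(0) = 2/9 + C1 = -5 and u'(0) = 8/9 + C2 - 2*C1 = -2. Solving gives C1 = -47/9, C2 = -40/3.

u = -47*exp(-2*x)/9 + 2*exp(4*x)/9 - 40*x*exp(-2*x)/3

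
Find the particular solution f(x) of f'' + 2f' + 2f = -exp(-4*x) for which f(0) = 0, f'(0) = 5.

f = -exp(-4*x)/10 + cos(x)*exp(-x)/10 + 47*exp(-x)*sin(x)/10

Characteristic equation r² + 2r + 2 = 0 has discriminant (2)² - 4·(2) = -4 < 0, so r = -1 ± i.
Hence f_h = C1*cos(x)*exp(-x) + C2*exp(-x)*sin(x).
Try f_p = A*exp(-4*x). Substituting into the equation and dividing by exp(-4*x) gives A = -1/10, so f_p = -exp(-4*x)/10.
General solution: f = -exp(-4*x)/10 + C1*cos(x)*exp(-x) + C2*exp(-x)*sin(x).
Apply the initial conditions: f(0) = -1/10 + C1 = 0 and f'(0) = 2/5 + C2 - C1 = 5. Solving gives C1 = 1/10, C2 = 47/10.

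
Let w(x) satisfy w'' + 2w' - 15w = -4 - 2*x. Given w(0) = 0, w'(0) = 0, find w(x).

w = 64/225 - 9*exp(-5*x)/100 - 7*exp(3*x)/36 + 2*x/15

Characteristic equation r² + 2r - 15 = 0 factors as (r - 3)(r + 5) = 0, so r = 3, -5.
Hence w_h = C1*exp(3*x) + C2*exp(-5*x).
For the particular solution try w_p = A0 + A1*x. Substituting and matching coefficients of each power of x gives A0 = 64/225, A1 = 2/15, so w_p = 64/225 + 2*x/15.
General solution: w = 64/225 + 2*x/15 + C1*exp(3*x) + C2*exp(-5*x).
Apply the initial conditions: w(0) = 64/225 + C1 + C2 = 0 and w'(0) = 2/15 - 5*C2 + 3*C1 = 0. Solving gives C1 = -7/36, C2 = -9/100.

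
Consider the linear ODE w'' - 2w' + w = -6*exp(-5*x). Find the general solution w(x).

w = -exp(-5*x)/6 + C1*exp(x) + C2*x*exp(x)

Characteristic equation r² - 2r + 1 = 0 has discriminant (-2)² - 4·(1) = 0, so r = 1 is a repeated root.
Hence w_h = (C1 + C2*x)*exp(x).
Try w_p = A*exp(-5*x). Substituting into the equation and dividing by exp(-5*x) gives A = -1/6, so w_p = -exp(-5*x)/6.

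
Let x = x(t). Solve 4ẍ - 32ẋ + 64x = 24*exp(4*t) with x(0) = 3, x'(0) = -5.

Divide through by 4: x'' - 8x' + 16x = 6*exp(4*t).
Characteristic equation r² - 8r + 16 = 0 has discriminant (-8)² - 4·(16) = 0, so r = 4 is a repeated root.
Hence x_h = (C1 + C2*t)*exp(4*t).
Since exp(4*t) solves the homogeneous equation (r = 4 is a root of multiplicity 2), multiply the trial by t^2. Try x_p = A*t^2*exp(4*t). Substituting into the equation and dividing by exp(4*t) gives A = 3, so x_p = 3*t^2*exp(4*t).
General solution: x = C1*exp(4*t) + 3*t^2*exp(4*t) + C2*t*exp(4*t).
Apply the initial conditions: x(0) = C1 = 3 and x'(0) = C2 + 4*C1 = -5. Solving gives C1 = 3, C2 = -17.

x = 3*exp(4*t) - 17*t*exp(4*t) + 3*t**2*exp(4*t)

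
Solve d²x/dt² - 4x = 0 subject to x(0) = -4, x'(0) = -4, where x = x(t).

Characteristic equation r² - 4 = 0 factors as (r + 2)(r - 2) = 0, so r = -2, 2.
Hence x_h = C1*exp(-2*t) + C2*exp(2*t).
Apply the initial conditions: x(0) = C1 + C2 = -4 and x'(0) = -2*C1 + 2*C2 = -4. Solving gives C1 = -1, C2 = -3.

x = -exp(-2*t) - 3*exp(2*t)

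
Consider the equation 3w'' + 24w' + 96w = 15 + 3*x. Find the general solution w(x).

Divide through by 3: w'' + 8w' + 32w = 5 + x.
Characteristic equation r² + 8r + 32 = 0 has discriminant (8)² - 4·(32) = -64 < 0, so r = -4 ± 4i.
Hence w_h = C1*cos(4*x)*exp(-4*x) + C2*exp(-4*x)*sin(4*x).
For the particular solution try w_p = A0 + A1*x. Substituting and matching coefficients of each power of x gives A0 = 19/128, A1 = 1/32, so w_p = 19/128 + x/32.

w = 19/128 + x/32 + C1*cos(4*x)*exp(-4*x) + C2*exp(-4*x)*sin(4*x)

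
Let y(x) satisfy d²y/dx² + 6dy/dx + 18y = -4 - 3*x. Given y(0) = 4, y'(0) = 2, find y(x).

Characteristic equation r² + 6r + 18 = 0 has discriminant (6)² - 4·(18) = -36 < 0, so r = -3 ± 3i.
Hence y_h = C1*cos(3*x)*exp(-3*x) + C2*exp(-3*x)*sin(3*x).
For the particular solution try y_p = A0 + A1*x. Substituting and matching coefficients of each power of x gives A0 = -1/6, A1 = -1/6, so y_p = -1/6 - x/6.
General solution: y = -1/6 - x/6 + C1*cos(3*x)*exp(-3*x) + C2*exp(-3*x)*sin(3*x).
Apply the initial conditions: y(0) = -1/6 + C1 = 4 and y'(0) = -1/6 - 3*C1 + 3*C2 = 2. Solving gives C1 = 25/6, C2 = 44/9.

y = -1/6 - x/6 + 25*cos(3*x)*exp(-3*x)/6 + 44*exp(-3*x)*sin(3*x)/9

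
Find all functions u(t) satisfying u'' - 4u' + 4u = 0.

Characteristic equation r² - 4r + 4 = 0 has discriminant (-4)² - 4·(4) = 0, so r = 2 is a repeated root.
Hence u_h = (C1 + C2*t)*exp(2*t).

u = C1*exp(2*t) + C2*t*exp(2*t)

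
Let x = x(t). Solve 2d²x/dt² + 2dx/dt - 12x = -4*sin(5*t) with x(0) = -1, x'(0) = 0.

x = -97*exp(2*t)/145 - 29*exp(-3*t)/85 + 5*cos(5*t)/493 + 31*sin(5*t)/493

Divide through by 2: x'' + x' - 6x = -2*sin(5*t).
Characteristic equation r² + r - 6 = 0 factors as (r + 3)(r - 2) = 0, so r = -3, 2.
Hence x_h = C1*exp(-3*t) + C2*exp(2*t).
Try x_p = A*cos(5*t) + B*sin(5*t). Substituting and equating the coefficients of cos(5t) and sin(5t) gives A = 5/493, B = 31/493, so x_p = 5*cos(5*t)/493 + 31*sin(5*t)/493.
General solution: x = 5*cos(5*t)/493 + 31*sin(5*t)/493 + C1*exp(-3*t) + C2*exp(2*t).
Apply the initial conditions: x(0) = 5/493 + C1 + C2 = -1 and x'(0) = 155/493 - 3*C1 + 2*C2 = 0. Solving gives C1 = -29/85, C2 = -97/145.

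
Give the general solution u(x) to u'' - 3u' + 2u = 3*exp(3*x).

Characteristic equation r² - 3r + 2 = 0 factors as (r - 1)(r - 2) = 0, so r = 1, 2.
Hence u_h = C1*exp(x) + C2*exp(2*x).
Try u_p = A*exp(3*x). Substituting into the equation and dividing by exp(3*x) gives A = 3/2, so u_p = 3*exp(3*x)/2.

u = 3*exp(3*x)/2 + C1*exp(x) + C2*exp(2*x)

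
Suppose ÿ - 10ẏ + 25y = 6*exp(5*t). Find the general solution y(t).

y = C1*exp(5*t) + 3*t**2*exp(5*t) + C2*t*exp(5*t)

Characteristic equation r² - 10r + 25 = 0 has discriminant (-10)² - 4·(25) = 0, so r = 5 is a repeated root.
Hence y_h = (C1 + C2*t)*exp(5*t).
Since exp(5*t) solves the homogeneous equation (r = 5 is a root of multiplicity 2), multiply the trial by t^2. Try y_p = A*t^2*exp(5*t). Substituting into the equation and dividing by exp(5*t) gives A = 3, so y_p = 3*t^2*exp(5*t).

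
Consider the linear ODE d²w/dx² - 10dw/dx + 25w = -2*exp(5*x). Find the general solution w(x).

w = C1*exp(5*x) - x**2*exp(5*x) + C2*x*exp(5*x)

Characteristic equation r² - 10r + 25 = 0 has discriminant (-10)² - 4·(25) = 0, so r = 5 is a repeated root.
Hence w_h = (C1 + C2*x)*exp(5*x).
Since exp(5*x) solves the homogeneous equation (r = 5 is a root of multiplicity 2), multiply the trial by x^2. Try w_p = A*x^2*exp(5*x). Substituting into the equation and dividing by exp(5*x) gives A = -1, so w_p = -x^2*exp(5*x).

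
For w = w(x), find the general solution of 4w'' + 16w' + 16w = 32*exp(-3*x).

Divide through by 4: w'' + 4w' + 4w = 8*exp(-3*x).
Characteristic equation r² + 4r + 4 = 0 has discriminant (4)² - 4·(4) = 0, so r = -2 is a repeated root.
Hence w_h = (C1 + C2*x)*exp(-2*x).
Try w_p = A*exp(-3*x). Substituting into the equation and dividing by exp(-3*x) gives A = 8, so w_p = 8*exp(-3*x).

w = 8*exp(-3*x) + C1*exp(-2*x) + C2*x*exp(-2*x)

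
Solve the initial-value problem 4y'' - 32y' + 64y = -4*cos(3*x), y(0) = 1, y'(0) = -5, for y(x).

y = -7*cos(3*x)/625 + 24*sin(3*x)/625 + 632*exp(4*x)/625 - 229*x*exp(4*x)/25

Divide through by 4: y'' - 8y' + 16y = -cos(3*x).
Characteristic equation r² - 8r + 16 = 0 has discriminant (-8)² - 4·(16) = 0, so r = 4 is a repeated root.
Hence y_h = (C1 + C2*x)*exp(4*x).
Try y_p = A*cos(3*x) + B*sin(3*x). Substituting and equating the coefficients of cos(3x) and sin(3x) gives A = -7/625, B = 24/625, so y_p = -7*cos(3*x)/625 + 24*sin(3*x)/625.
General solution: y = -7*cos(3*x)/625 + 24*sin(3*x)/625 + C1*exp(4*x) + C2*x*exp(4*x).
Apply the initial conditions: y(0) = -7/625 + C1 = 1 and y'(0) = 72/625 + C2 + 4*C1 = -5. Solving gives C1 = 632/625, C2 = -229/25.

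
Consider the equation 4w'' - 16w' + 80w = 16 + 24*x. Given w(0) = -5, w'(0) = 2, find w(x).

w = 13/50 + 3*x/10 - 263*cos(4*x)*exp(2*x)/50 + 611*exp(2*x)*sin(4*x)/200

Divide through by 4: w'' - 4w' + 20w = 4 + 6*x.
Characteristic equation r² - 4r + 20 = 0 has discriminant (-4)² - 4·(20) = -64 < 0, so r = 2 ± 4i.
Hence w_h = C1*cos(4*x)*exp(2*x) + C2*exp(2*x)*sin(4*x).
For the particular solution try w_p = A0 + A1*x. Substituting and matching coefficients of each power of x gives A0 = 13/50, A1 = 3/10, so w_p = 13/50 + 3*x/10.
General solution: w = 13/50 + 3*x/10 + C1*cos(4*x)*exp(2*x) + C2*exp(2*x)*sin(4*x).
Apply the initial conditions: w(0) = 13/50 + C1 = -5 and w'(0) = 3/10 + 2*C1 + 4*C2 = 2. Solving gives C1 = -263/50, C2 = 611/200.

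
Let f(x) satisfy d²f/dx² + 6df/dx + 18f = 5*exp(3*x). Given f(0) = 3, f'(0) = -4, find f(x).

f = exp(3*x)/9 + 13*exp(-3*x)*sin(3*x)/9 + 26*cos(3*x)*exp(-3*x)/9

Characteristic equation r² + 6r + 18 = 0 has discriminant (6)² - 4·(18) = -36 < 0, so r = -3 ± 3i.
Hence f_h = C1*cos(3*x)*exp(-3*x) + C2*exp(-3*x)*sin(3*x).
Try f_p = A*exp(3*x). Substituting into the equation and dividing by exp(3*x) gives A = 1/9, so f_p = exp(3*x)/9.
General solution: f = exp(3*x)/9 + C1*cos(3*x)*exp(-3*x) + C2*exp(-3*x)*sin(3*x).
Apply the initial conditions: f(0) = 1/9 + C1 = 3 and f'(0) = 1/3 - 3*C1 + 3*C2 = -4. Solving gives C1 = 26/9, C2 = 13/9.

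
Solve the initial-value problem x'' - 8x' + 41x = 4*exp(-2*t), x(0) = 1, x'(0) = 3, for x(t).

x = 4*exp(-2*t)/61 - 37*exp(4*t)*sin(5*t)/305 + 57*cos(5*t)*exp(4*t)/61

Characteristic equation r² - 8r + 41 = 0 has discriminant (-8)² - 4·(41) = -100 < 0, so r = 4 ± 5i.
Hence x_h = C1*cos(5*t)*exp(4*t) + C2*exp(4*t)*sin(5*t).
Try x_p = A*exp(-2*t). Substituting into the equation and dividing by exp(-2*t) gives A = 4/61, so x_p = 4*exp(-2*t)/61.
General solution: x = 4*exp(-2*t)/61 + C1*cos(5*t)*exp(4*t) + C2*exp(4*t)*sin(5*t).
Apply the initial conditions: x(0) = 4/61 + C1 = 1 and x'(0) = -8/61 + 4*C1 + 5*C2 = 3. Solving gives C1 = 57/61, C2 = -37/305.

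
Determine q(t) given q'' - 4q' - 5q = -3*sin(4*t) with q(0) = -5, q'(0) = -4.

q = -127*exp(5*t)/82 - 115*exp(-t)/34 - 48*cos(4*t)/697 + 63*sin(4*t)/697

Characteristic equation r² - 4r - 5 = 0 factors as (r + 1)(r - 5) = 0, so r = -1, 5.
Hence q_h = C1*exp(-t) + C2*exp(5*t).
Try q_p = A*cos(4*t) + B*sin(4*t). Substituting and equating the coefficients of cos(4t) and sin(4t) gives A = -48/697, B = 63/697, so q_p = -48*cos(4*t)/697 + 63*sin(4*t)/697.
General solution: q = -48*cos(4*t)/697 + 63*sin(4*t)/697 + C1*exp(-t) + C2*exp(5*t).
Apply the initial conditions: q(0) = -48/697 + C1 + C2 = -5 and q'(0) = 252/697 - C1 + 5*C2 = -4. Solving gives C1 = -115/34, C2 = -127/82.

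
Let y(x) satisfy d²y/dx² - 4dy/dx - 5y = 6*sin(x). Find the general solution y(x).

y = -9*sin(x)/13 + 6*cos(x)/13 + C1*exp(-x) + C2*exp(5*x)

Characteristic equation r² - 4r - 5 = 0 factors as (r + 1)(r - 5) = 0, so r = -1, 5.
Hence y_h = C1*exp(-x) + C2*exp(5*x).
Try y_p = A*cos(x) + B*sin(x). Substituting and equating the coefficients of cos(x) and sin(x) gives A = 6/13, B = -9/13, so y_p = -9*sin(x)/13 + 6*cos(x)/13.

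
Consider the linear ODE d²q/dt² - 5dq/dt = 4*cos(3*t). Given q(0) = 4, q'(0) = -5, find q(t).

Characteristic equation r² - 5r = 0 factors as (r - 5)r = 0, so r = 5, 0.
Hence q_h = C1*exp(5*t) + C2.
Try q_p = A*cos(3*t) + B*sin(3*t). Substituting and equating the coefficients of cos(3t) and sin(3t) gives A = -2/17, B = -10/51, so q_p = -10*sin(3*t)/51 - 2*cos(3*t)/17.
General solution: q = C2 - 10*sin(3*t)/51 - 2*cos(3*t)/17 + C1*exp(5*t).
Apply the initial conditions: q(0) = -2/17 + C1 + C2 = 4 and q'(0) = -10/17 + 5*C1 = -5. Solving gives C1 = -15/17, C2 = 5.

q = 5 - 15*exp(5*t)/17 - 10*sin(3*t)/51 - 2*cos(3*t)/17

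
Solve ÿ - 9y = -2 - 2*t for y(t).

Characteristic equation r² - 9 = 0 factors as (r + 3)(r - 3) = 0, so r = -3, 3.
Hence y_h = C1*exp(-3*t) + C2*exp(3*t).
For the particular solution try y_p = A0 + A1*t. Substituting and matching coefficients of each power of t gives A0 = 2/9, A1 = 2/9, so y_p = 2/9 + 2*t/9.

y = 2/9 + 2*t/9 + C1*exp(-3*t) + C2*exp(3*t)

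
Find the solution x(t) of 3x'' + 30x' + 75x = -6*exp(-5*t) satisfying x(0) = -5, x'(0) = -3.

Divide through by 3: x'' + 10x' + 25x = -2*exp(-5*t).
Characteristic equation r² + 10r + 25 = 0 has discriminant (10)² - 4·(25) = 0, so r = -5 is a repeated root.
Hence x_h = (C1 + C2*t)*exp(-5*t).
Since exp(-5*t) solves the homogeneous equation (r = -5 is a root of multiplicity 2), multiply the trial by t^2. Try x_p = A*t^2*exp(-5*t). Substituting into the equation and dividing by exp(-5*t) gives A = -1, so x_p = -t^2*exp(-5*t).
General solution: x = C1*exp(-5*t) - t^2*exp(-5*t) + C2*t*exp(-5*t).
Apply the initial conditions: x(0) = C1 = -5 and x'(0) = C2 - 5*C1 = -3. Solving gives C1 = -5, C2 = -28.

x = -5*exp(-5*t) - t**2*exp(-5*t) - 28*t*exp(-5*t)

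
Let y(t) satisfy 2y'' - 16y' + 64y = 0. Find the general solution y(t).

Divide through by 2: y'' - 8y' + 32y = 0.
Characteristic equation r² - 8r + 32 = 0 has discriminant (-8)² - 4·(32) = -64 < 0, so r = 4 ± 4i.
Hence y_h = C1*cos(4*t)*exp(4*t) + C2*exp(4*t)*sin(4*t).

y = C1*cos(4*t)*exp(4*t) + C2*exp(4*t)*sin(4*t)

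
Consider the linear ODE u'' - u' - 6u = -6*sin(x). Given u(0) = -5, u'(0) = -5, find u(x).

u = -78*exp(3*x)/25 - 44*exp(-2*x)/25 - 3*cos(x)/25 + 21*sin(x)/25

Characteristic equation r² - r - 6 = 0 factors as (r + 2)(r - 3) = 0, so r = -2, 3.
Hence u_h = C1*exp(-2*x) + C2*exp(3*x).
Try u_p = A*cos(x) + B*sin(x). Substituting and equating the coefficients of cos(x) and sin(x) gives A = -3/25, B = 21/25, so u_p = -3*cos(x)/25 + 21*sin(x)/25.
General solution: u = -3*cos(x)/25 + 21*sin(x)/25 + C1*exp(-2*x) + C2*exp(3*x).
Apply the initial conditions: u(0) = -3/25 + C1 + C2 = -5 and u'(0) = 21/25 - 2*C1 + 3*C2 = -5. Solving gives C1 = -44/25, C2 = -78/25.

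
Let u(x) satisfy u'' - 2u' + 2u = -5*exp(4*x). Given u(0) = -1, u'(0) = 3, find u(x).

u = -exp(4*x)/2 - cos(x)*exp(x)/2 + 11*exp(x)*sin(x)/2

Characteristic equation r² - 2r + 2 = 0 has discriminant (-2)² - 4·(2) = -4 < 0, so r = 1 ± i.
Hence u_h = C1*cos(x)*exp(x) + C2*exp(x)*sin(x).
Try u_p = A*exp(4*x). Substituting into the equation and dividing by exp(4*x) gives A = -1/2, so u_p = -exp(4*x)/2.
General solution: u = -exp(4*x)/2 + C1*cos(x)*exp(x) + C2*exp(x)*sin(x).
Apply the initial conditions: u(0) = -1/2 + C1 = -1 and u'(0) = -2 + C1 + C2 = 3. Solving gives C1 = -1/2, C2 = 11/2.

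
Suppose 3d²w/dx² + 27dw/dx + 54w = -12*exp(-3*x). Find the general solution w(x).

w = C1*exp(-3*x) + C2*exp(-6*x) - 4*x*exp(-3*x)/3

Divide through by 3: w'' + 9w' + 18w = -4*exp(-3*x).
Characteristic equation r² + 9r + 18 = 0 factors as (r + 3)(r + 6) = 0, so r = -3, -6.
Hence w_h = C1*exp(-3*x) + C2*exp(-6*x).
Since exp(-3*x) solves the homogeneous equation (r = -3 is a root of multiplicity 1), multiply the trial by x. Try w_p = A*x*exp(-3*x). Substituting into the equation and dividing by exp(-3*x) gives A = -4/3, so w_p = -4*x*exp(-3*x)/3.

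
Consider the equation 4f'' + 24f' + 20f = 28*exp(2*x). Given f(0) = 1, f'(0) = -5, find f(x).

f = -7*exp(-x)/12 + exp(2*x)/3 + 5*exp(-5*x)/4

Divide through by 4: f'' + 6f' + 5f = 7*exp(2*x).
Characteristic equation r² + 6r + 5 = 0 factors as (r + 1)(r + 5) = 0, so r = -1, -5.
Hence f_h = C1*exp(-x) + C2*exp(-5*x).
Try f_p = A*exp(2*x). Substituting into the equation and dividing by exp(2*x) gives A = 1/3, so f_p = exp(2*x)/3.
General solution: f = exp(2*x)/3 + C1*exp(-x) + C2*exp(-5*x).
Apply the initial conditions: f(0) = 1/3 + C1 + C2 = 1 and f'(0) = 2/3 - C1 - 5*C2 = -5. Solving gives C1 = -7/12, C2 = 5/4.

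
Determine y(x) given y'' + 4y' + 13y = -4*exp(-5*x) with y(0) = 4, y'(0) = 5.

y = -2*exp(-5*x)/9 + 37*exp(-2*x)*sin(3*x)/9 + 38*cos(3*x)*exp(-2*x)/9

Characteristic equation r² + 4r + 13 = 0 has discriminant (4)² - 4·(13) = -36 < 0, so r = -2 ± 3i.
Hence y_h = C1*cos(3*x)*exp(-2*x) + C2*exp(-2*x)*sin(3*x).
Try y_p = A*exp(-5*x). Substituting into the equation and dividing by exp(-5*x) gives A = -2/9, so y_p = -2*exp(-5*x)/9.
General solution: y = -2*exp(-5*x)/9 + C1*cos(3*x)*exp(-2*x) + C2*exp(-2*x)*sin(3*x).
Apply the initial conditions: y(0) = -2/9 + C1 = 4 and y'(0) = 10/9 - 2*C1 + 3*C2 = 5. Solving gives C1 = 38/9, C2 = 37/9.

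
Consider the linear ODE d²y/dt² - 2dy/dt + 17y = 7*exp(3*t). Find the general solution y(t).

Characteristic equation r² - 2r + 17 = 0 has discriminant (-2)² - 4·(17) = -64 < 0, so r = 1 ± 4i.
Hence y_h = C1*cos(4*t)*exp(t) + C2*exp(t)*sin(4*t).
Try y_p = A*exp(3*t). Substituting into the equation and dividing by exp(3*t) gives A = 7/20, so y_p = 7*exp(3*t)/20.

y = 7*exp(3*t)/20 + C1*cos(4*t)*exp(t) + C2*exp(t)*sin(4*t)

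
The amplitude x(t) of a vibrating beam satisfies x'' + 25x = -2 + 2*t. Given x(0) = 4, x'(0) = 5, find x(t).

Characteristic equation r² + 25 = 0 has discriminant (0)² - 4·(25) = -100 < 0, so r = ± 5i.
Hence x_h = C1*cos(5*t) + C2*sin(5*t).
For the particular solution try x_p = A0 + A1*t. Substituting and matching coefficients of each power of t gives A0 = -2/25, A1 = 2/25, so x_p = -2/25 + 2*t/25.
General solution: x = -2/25 + 2*t/25 + C1*cos(5*t) + C2*sin(5*t).
Apply the initial conditions: x(0) = -2/25 + C1 = 4 and x'(0) = 2/25 + 5*C2 = 5. Solving gives C1 = 102/25, C2 = 123/125.

x = -2/25 + 2*t/25 + 102*cos(5*t)/25 + 123*sin(5*t)/125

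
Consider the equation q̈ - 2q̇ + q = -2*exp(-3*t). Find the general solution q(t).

q = -exp(-3*t)/8 + C1*exp(t) + C2*t*exp(t)

Characteristic equation r² - 2r + 1 = 0 has discriminant (-2)² - 4·(1) = 0, so r = 1 is a repeated root.
Hence q_h = (C1 + C2*t)*exp(t).
Try q_p = A*exp(-3*t). Substituting into the equation and dividing by exp(-3*t) gives A = -1/8, so q_p = -exp(-3*t)/8.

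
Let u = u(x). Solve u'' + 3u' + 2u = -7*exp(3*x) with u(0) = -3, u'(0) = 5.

Characteristic equation r² + 3r + 2 = 0 factors as (r + 2)(r + 1) = 0, so r = -2, -1.
Hence u_h = C1*exp(-2*x) + C2*exp(-x).
Try u_p = A*exp(3*x). Substituting into the equation and dividing by exp(3*x) gives A = -7/20, so u_p = -7*exp(3*x)/20.
General solution: u = -7*exp(3*x)/20 + C1*exp(-2*x) + C2*exp(-x).
Apply the initial conditions: u(0) = -7/20 + C1 + C2 = -3 and u'(0) = -21/20 - C2 - 2*C1 = 5. Solving gives C1 = -17/5, C2 = 3/4.

u = -17*exp(-2*x)/5 - 7*exp(3*x)/20 + 3*exp(-x)/4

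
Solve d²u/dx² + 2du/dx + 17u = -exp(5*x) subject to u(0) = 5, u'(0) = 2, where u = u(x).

Characteristic equation r² + 2r + 17 = 0 has discriminant (2)² - 4·(17) = -64 < 0, so r = -1 ± 4i.
Hence u_h = C1*cos(4*x)*exp(-x) + C2*exp(-x)*sin(4*x).
Try u_p = A*exp(5*x). Substituting into the equation and dividing by exp(5*x) gives A = -1/52, so u_p = -exp(5*x)/52.
General solution: u = -exp(5*x)/52 + C1*cos(4*x)*exp(-x) + C2*exp(-x)*sin(4*x).
Apply the initial conditions: u(0) = -1/52 + C1 = 5 and u'(0) = -5/52 - C1 + 4*C2 = 2. Solving gives C1 = 261/52, C2 = 185/104.

u = -exp(5*x)/52 + 185*exp(-x)*sin(4*x)/104 + 261*cos(4*x)*exp(-x)/52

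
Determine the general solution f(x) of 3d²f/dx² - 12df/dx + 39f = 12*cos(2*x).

Divide through by 3: f'' - 4f' + 13f = 4*cos(2*x).
Characteristic equation r² - 4r + 13 = 0 has discriminant (-4)² - 4·(13) = -36 < 0, so r = 2 ± 3i.
Hence f_h = C1*cos(3*x)*exp(2*x) + C2*exp(2*x)*sin(3*x).
Try f_p = A*cos(2*x) + B*sin(2*x). Substituting and equating the coefficients of cos(2x) and sin(2x) gives A = 36/145, B = -32/145, so f_p = -32*sin(2*x)/145 + 36*cos(2*x)/145.

f = -32*sin(2*x)/145 + 36*cos(2*x)/145 + C1*cos(3*x)*exp(2*x) + C2*exp(2*x)*sin(3*x)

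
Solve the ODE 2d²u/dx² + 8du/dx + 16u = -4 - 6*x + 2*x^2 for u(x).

Divide through by 2: u'' + 4u' + 8u = -2 + x^2 - 3*x.
Characteristic equation r² + 4r + 8 = 0 has discriminant (4)² - 4·(8) = -16 < 0, so r = -2 ± 2i.
Hence u_h = C1*cos(2*x)*exp(-2*x) + C2*exp(-2*x)*sin(2*x).
For the particular solution try u_p = A0 + A1*x + A2*x^2. Substituting and matching coefficients of each power of x gives A0 = -1/32, A1 = -1/2, A2 = 1/8, so u_p = -1/32 - x/2 + x^2/8.

u = -1/32 - x/2 + x**2/8 + C1*cos(2*x)*exp(-2*x) + C2*exp(-2*x)*sin(2*x)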